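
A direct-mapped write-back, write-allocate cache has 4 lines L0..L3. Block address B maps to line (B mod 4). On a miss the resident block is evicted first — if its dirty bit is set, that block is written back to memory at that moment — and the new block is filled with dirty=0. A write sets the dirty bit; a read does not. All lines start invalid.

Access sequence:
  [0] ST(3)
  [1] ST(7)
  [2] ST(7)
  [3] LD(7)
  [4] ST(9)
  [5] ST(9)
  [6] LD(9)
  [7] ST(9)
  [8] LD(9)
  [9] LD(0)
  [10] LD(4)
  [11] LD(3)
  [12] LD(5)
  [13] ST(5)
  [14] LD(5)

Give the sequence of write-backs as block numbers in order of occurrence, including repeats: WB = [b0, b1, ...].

WB = [3, 7, 9]

  0 | W B3 → L3 miss [D]
  1 | W B7 → L3 miss wb→B3 [D]
  2 | W B7 → L3 hit [D]
  3 | R B7 → L3 hit [D]
  4 | W B9 → L1 miss [D]
  5 | W B9 → L1 hit [D]
  6 | R B9 → L1 hit [D]
  7 | W B9 → L1 hit [D]
  8 | R B9 → L1 hit [D]
  9 | R B0 → L0 miss [-]
  10 | R B4 → L0 miss [-]
  11 | R B3 → L3 miss wb→B7 [-]
  12 | R B5 → L1 miss wb→B9 [-]
  13 | W B5 → L1 hit [D]
  14 | R B5 → L1 hit [D]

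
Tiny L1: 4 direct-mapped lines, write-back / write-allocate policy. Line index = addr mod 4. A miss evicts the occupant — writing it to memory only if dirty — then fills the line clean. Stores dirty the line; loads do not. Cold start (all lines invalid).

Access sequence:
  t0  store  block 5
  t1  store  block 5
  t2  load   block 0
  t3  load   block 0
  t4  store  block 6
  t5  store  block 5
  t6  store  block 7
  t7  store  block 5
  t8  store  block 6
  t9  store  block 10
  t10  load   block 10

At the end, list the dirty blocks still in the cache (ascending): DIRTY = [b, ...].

  0 | W B5 → L1 miss [D]
  1 | W B5 → L1 hit [D]
  2 | R B0 → L0 miss [-]
  3 | R B0 → L0 hit [-]
  4 | W B6 → L2 miss [D]
  5 | W B5 → L1 hit [D]
  6 | W B7 → L3 miss [D]
  7 | W B5 → L1 hit [D]
  8 | W B6 → L2 hit [D]
  9 | W B10 → L2 miss wb→B6 [D]
  10 | R B10 → L2 hit [D]

DIRTY = [5, 7, 10]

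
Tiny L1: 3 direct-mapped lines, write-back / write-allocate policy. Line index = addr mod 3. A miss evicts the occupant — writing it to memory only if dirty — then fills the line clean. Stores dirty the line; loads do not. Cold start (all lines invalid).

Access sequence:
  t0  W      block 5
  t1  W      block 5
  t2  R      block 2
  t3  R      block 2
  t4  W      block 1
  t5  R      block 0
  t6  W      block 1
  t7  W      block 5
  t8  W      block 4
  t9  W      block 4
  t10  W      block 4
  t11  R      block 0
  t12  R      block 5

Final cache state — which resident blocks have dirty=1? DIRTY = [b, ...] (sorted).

DIRTY = [4, 5]

0: W B5 → L2 miss [D]
1: W B5 → L2 hit [D]
2: R B2 → L2 miss wb→B5 [-]
3: R B2 → L2 hit [-]
4: W B1 → L1 miss [D]
5: R B0 → L0 miss [-]
6: W B1 → L1 hit [D]
7: W B5 → L2 miss [D]
8: W B4 → L1 miss wb→B1 [D]
9: W B4 → L1 hit [D]
10: W B4 → L1 hit [D]
11: R B0 → L0 hit [-]
12: R B5 → L2 hit [D]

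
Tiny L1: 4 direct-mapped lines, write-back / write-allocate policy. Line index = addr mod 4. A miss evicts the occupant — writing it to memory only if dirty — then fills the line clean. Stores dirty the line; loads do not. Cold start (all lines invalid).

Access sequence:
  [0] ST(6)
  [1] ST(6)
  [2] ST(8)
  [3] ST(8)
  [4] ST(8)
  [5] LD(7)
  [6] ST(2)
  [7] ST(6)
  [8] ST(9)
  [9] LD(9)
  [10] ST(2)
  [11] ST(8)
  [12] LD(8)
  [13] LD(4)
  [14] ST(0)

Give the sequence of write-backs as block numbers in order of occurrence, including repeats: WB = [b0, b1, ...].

WB = [6, 2, 6, 8]

0: W B6 -> L2 miss  d=D]
1: W B6 -> L2 hit  d=D]
2: W B8 -> L0 miss  d=D]
3: W B8 -> L0 hit  d=D]
4: W B8 -> L0 hit  d=D]
5: R B7 -> L3 miss  d=-]
6: W B2 -> L2 miss wb->B6  d=D]
7: W B6 -> L2 miss wb->B2  d=D]
8: W B9 -> L1 miss  d=D]
9: R B9 -> L1 hit  d=D]
10: W B2 -> L2 miss wb->B6  d=D]
11: W B8 -> L0 hit  d=D]
12: R B8 -> L0 hit  d=D]
13: R B4 -> L0 miss wb->B8  d=-]
14: W B0 -> L0 miss  d=D]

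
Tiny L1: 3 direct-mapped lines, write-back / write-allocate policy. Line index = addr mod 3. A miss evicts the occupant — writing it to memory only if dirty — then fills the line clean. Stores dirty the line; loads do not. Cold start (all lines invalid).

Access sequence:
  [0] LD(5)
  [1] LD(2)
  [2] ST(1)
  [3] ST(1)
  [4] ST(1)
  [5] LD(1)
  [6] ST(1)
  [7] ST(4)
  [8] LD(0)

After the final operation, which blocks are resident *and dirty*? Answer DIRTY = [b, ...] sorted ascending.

DIRTY = [4]

0: R B5 -> L2 miss  d=-]
1: R B2 -> L2 miss  d=-]
2: W B1 -> L1 miss  d=D]
3: W B1 -> L1 hit  d=D]
4: W B1 -> L1 hit  d=D]
5: R B1 -> L1 hit  d=D]
6: W B1 -> L1 hit  d=D]
7: W B4 -> L1 miss wb->B1  d=D]
8: R B0 -> L0 miss  d=-]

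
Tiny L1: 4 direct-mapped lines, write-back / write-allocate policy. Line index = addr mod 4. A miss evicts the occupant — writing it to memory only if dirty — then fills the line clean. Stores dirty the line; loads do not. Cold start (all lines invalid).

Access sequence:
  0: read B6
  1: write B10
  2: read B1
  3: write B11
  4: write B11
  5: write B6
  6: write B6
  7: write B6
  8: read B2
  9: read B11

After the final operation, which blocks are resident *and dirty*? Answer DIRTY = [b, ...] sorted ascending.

DIRTY = [11]

0: R B6 -> L2 miss  d=-]
1: W B10 -> L2 miss  d=D]
2: R B1 -> L1 miss  d=-]
3: W B11 -> L3 miss  d=D]
4: W B11 -> L3 hit  d=D]
5: W B6 -> L2 miss wb->B10  d=D]
6: W B6 -> L2 hit  d=D]
7: W B6 -> L2 hit  d=D]
8: R B2 -> L2 miss wb->B6  d=-]
9: R B11 -> L3 hit  d=D]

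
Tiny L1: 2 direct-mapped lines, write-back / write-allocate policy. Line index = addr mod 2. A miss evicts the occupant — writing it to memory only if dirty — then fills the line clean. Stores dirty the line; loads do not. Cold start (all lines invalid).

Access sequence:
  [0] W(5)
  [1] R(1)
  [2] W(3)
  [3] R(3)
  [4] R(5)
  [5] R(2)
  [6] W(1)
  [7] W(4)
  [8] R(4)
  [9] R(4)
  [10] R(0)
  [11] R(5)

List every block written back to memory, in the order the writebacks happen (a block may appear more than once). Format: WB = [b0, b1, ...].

WB = [5, 3, 4, 1]

0: W B5 → L1 miss [D]
1: R B1 → L1 miss wb→B5 [-]
2: W B3 → L1 miss [D]
3: R B3 → L1 hit [D]
4: R B5 → L1 miss wb→B3 [-]
5: R B2 → L0 miss [-]
6: W B1 → L1 miss [D]
7: W B4 → L0 miss [D]
8: R B4 → L0 hit [D]
9: R B4 → L0 hit [D]
10: R B0 → L0 miss wb→B4 [-]
11: R B5 → L1 miss wb→B1 [-]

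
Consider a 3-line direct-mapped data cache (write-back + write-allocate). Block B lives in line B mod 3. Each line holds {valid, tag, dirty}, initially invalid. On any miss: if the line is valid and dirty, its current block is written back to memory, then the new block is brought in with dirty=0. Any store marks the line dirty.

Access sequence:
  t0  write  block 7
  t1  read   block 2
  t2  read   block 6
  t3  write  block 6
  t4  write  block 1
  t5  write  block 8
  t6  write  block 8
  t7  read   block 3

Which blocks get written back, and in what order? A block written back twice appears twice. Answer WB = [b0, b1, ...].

  0 | W B7 → L1 miss [D]
  1 | R B2 → L2 miss [-]
  2 | R B6 → L0 miss [-]
  3 | W B6 → L0 hit [D]
  4 | W B1 → L1 miss wb→B7 [D]
  5 | W B8 → L2 miss [D]
  6 | W B8 → L2 hit [D]
  7 | R B3 → L0 miss wb→B6 [-]

WB = [7, 6]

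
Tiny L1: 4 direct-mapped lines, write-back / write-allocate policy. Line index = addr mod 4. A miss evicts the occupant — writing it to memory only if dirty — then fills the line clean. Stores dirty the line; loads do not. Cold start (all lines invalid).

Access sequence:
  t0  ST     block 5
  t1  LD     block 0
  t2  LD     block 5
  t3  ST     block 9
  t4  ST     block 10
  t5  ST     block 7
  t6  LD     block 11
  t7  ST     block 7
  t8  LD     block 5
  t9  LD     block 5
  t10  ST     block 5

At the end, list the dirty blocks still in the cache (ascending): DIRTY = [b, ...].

0: W B5 -> L1 miss  d=D]
1: R B0 -> L0 miss  d=-]
2: R B5 -> L1 hit  d=D]
3: W B9 -> L1 miss wb->B5  d=D]
4: W B10 -> L2 miss  d=D]
5: W B7 -> L3 miss  d=D]
6: R B11 -> L3 miss wb->B7  d=-]
7: W B7 -> L3 miss  d=D]
8: R B5 -> L1 miss wb->B9  d=-]
9: R B5 -> L1 hit  d=-]
10: W B5 -> L1 hit  d=D]

DIRTY = [5, 7, 10]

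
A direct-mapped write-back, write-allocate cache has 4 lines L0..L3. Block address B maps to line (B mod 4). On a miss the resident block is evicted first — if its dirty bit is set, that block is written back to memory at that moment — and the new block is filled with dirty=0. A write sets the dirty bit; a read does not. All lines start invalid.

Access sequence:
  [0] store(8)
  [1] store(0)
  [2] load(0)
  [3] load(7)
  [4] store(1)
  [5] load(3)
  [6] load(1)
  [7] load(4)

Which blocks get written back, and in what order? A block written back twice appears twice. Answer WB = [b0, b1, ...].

WB = [8, 0]

  0 | W B8 → L0 miss [D]
  1 | W B0 → L0 miss wb→B8 [D]
  2 | R B0 → L0 hit [D]
  3 | R B7 → L3 miss [-]
  4 | W B1 → L1 miss [D]
  5 | R B3 → L3 miss [-]
  6 | R B1 → L1 hit [D]
  7 | R B4 → L0 miss wb→B0 [-]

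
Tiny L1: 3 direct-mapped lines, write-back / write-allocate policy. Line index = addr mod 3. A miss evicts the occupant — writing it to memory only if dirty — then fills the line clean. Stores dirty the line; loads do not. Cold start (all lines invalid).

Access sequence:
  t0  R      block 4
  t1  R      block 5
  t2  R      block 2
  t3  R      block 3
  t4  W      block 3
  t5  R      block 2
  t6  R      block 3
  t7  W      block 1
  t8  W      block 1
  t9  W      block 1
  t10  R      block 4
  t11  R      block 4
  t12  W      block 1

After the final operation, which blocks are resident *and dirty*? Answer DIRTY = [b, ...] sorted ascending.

DIRTY = [1, 3]

0: R B4 -> L1 miss  d=-]
1: R B5 -> L2 miss  d=-]
2: R B2 -> L2 miss  d=-]
3: R B3 -> L0 miss  d=-]
4: W B3 -> L0 hit  d=D]
5: R B2 -> L2 hit  d=-]
6: R B3 -> L0 hit  d=D]
7: W B1 -> L1 miss  d=D]
8: W B1 -> L1 hit  d=D]
9: W B1 -> L1 hit  d=D]
10: R B4 -> L1 miss wb->B1  d=-]
11: R B4 -> L1 hit  d=-]
12: W B1 -> L1 miss  d=D]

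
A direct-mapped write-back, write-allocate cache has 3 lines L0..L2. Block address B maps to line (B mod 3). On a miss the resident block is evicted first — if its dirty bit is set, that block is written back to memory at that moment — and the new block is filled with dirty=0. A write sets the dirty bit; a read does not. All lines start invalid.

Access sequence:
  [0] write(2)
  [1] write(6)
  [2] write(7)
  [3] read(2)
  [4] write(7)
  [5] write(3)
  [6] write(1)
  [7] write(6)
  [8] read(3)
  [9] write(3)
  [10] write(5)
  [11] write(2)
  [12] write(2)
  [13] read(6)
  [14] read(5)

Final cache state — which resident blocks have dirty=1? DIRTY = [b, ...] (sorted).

DIRTY = [1]

0: W B2 -> L2 miss  d=D]
1: W B6 -> L0 miss  d=D]
2: W B7 -> L1 miss  d=D]
3: R B2 -> L2 hit  d=D]
4: W B7 -> L1 hit  d=D]
5: W B3 -> L0 miss wb->B6  d=D]
6: W B1 -> L1 miss wb->B7  d=D]
7: W B6 -> L0 miss wb->B3  d=D]
8: R B3 -> L0 miss wb->B6  d=-]
9: W B3 -> L0 hit  d=D]
10: W B5 -> L2 miss wb->B2  d=D]
11: W B2 -> L2 miss wb->B5  d=D]
12: W B2 -> L2 hit  d=D]
13: R B6 -> L0 miss wb->B3  d=-]
14: R B5 -> L2 miss wb->B2  d=-]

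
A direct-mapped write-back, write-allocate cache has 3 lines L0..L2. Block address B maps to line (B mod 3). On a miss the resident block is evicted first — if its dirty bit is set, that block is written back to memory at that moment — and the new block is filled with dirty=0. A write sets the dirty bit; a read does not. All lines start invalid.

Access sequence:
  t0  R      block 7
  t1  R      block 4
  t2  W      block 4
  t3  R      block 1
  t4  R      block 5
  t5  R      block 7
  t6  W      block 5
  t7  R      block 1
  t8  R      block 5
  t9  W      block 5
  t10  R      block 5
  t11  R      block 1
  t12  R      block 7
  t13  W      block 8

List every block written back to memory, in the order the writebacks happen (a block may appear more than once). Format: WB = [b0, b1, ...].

WB = [4, 5]

0: R B7 -> L1 miss  d=-]
1: R B4 -> L1 miss  d=-]
2: W B4 -> L1 hit  d=D]
3: R B1 -> L1 miss wb->B4  d=-]
4: R B5 -> L2 miss  d=-]
5: R B7 -> L1 miss  d=-]
6: W B5 -> L2 hit  d=D]
7: R B1 -> L1 miss  d=-]
8: R B5 -> L2 hit  d=D]
9: W B5 -> L2 hit  d=D]
10: R B5 -> L2 hit  d=D]
11: R B1 -> L1 hit  d=-]
12: R B7 -> L1 miss  d=-]
13: W B8 -> L2 miss wb->B5  d=D]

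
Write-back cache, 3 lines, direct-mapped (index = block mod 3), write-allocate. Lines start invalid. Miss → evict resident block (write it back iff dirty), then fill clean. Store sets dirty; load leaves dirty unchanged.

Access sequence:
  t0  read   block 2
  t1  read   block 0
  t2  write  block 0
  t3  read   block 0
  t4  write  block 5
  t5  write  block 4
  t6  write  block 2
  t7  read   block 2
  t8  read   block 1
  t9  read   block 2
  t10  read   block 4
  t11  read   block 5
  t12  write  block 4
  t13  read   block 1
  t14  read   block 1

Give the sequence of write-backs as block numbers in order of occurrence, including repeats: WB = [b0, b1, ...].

0: R B2 -> L2 miss  d=-]
1: R B0 -> L0 miss  d=-]
2: W B0 -> L0 hit  d=D]
3: R B0 -> L0 hit  d=D]
4: W B5 -> L2 miss  d=D]
5: W B4 -> L1 miss  d=D]
6: W B2 -> L2 miss wb->B5  d=D]
7: R B2 -> L2 hit  d=D]
8: R B1 -> L1 miss wb->B4  d=-]
9: R B2 -> L2 hit  d=D]
10: R B4 -> L1 miss  d=-]
11: R B5 -> L2 miss wb->B2  d=-]
12: W B4 -> L1 hit  d=D]
13: R B1 -> L1 miss wb->B4  d=-]
14: R B1 -> L1 hit  d=-]

WB = [5, 4, 2, 4]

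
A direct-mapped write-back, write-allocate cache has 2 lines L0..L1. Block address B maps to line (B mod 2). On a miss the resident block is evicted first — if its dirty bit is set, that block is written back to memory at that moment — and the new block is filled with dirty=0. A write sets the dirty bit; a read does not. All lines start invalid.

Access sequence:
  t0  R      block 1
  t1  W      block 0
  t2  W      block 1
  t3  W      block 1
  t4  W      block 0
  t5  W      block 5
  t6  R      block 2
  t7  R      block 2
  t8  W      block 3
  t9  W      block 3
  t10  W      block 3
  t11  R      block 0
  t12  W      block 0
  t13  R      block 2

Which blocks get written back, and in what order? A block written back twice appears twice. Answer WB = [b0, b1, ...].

  0 | R B1 → L1 miss [-]
  1 | W B0 → L0 miss [D]
  2 | W B1 → L1 hit [D]
  3 | W B1 → L1 hit [D]
  4 | W B0 → L0 hit [D]
  5 | W B5 → L1 miss wb→B1 [D]
  6 | R B2 → L0 miss wb→B0 [-]
  7 | R B2 → L0 hit [-]
  8 | W B3 → L1 miss wb→B5 [D]
  9 | W B3 → L1 hit [D]
  10 | W B3 → L1 hit [D]
  11 | R B0 → L0 miss [-]
  12 | W B0 → L0 hit [D]
  13 | R B2 → L0 miss wb→B0 [-]

WB = [1, 0, 5, 0]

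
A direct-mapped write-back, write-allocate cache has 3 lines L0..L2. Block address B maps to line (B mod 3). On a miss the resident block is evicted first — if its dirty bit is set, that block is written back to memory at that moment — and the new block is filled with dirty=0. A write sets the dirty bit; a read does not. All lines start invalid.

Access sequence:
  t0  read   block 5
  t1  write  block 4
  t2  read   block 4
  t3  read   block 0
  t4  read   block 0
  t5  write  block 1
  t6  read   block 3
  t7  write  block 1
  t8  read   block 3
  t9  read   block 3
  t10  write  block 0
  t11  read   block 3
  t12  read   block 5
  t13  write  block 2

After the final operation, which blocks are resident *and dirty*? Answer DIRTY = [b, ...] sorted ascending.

DIRTY = [1, 2]

0: R B5 -> L2 miss  d=-]
1: W B4 -> L1 miss  d=D]
2: R B4 -> L1 hit  d=D]
3: R B0 -> L0 miss  d=-]
4: R B0 -> L0 hit  d=-]
5: W B1 -> L1 miss wb->B4  d=D]
6: R B3 -> L0 miss  d=-]
7: W B1 -> L1 hit  d=D]
8: R B3 -> L0 hit  d=-]
9: R B3 -> L0 hit  d=-]
10: W B0 -> L0 miss  d=D]
11: R B3 -> L0 miss wb->B0  d=-]
12: R B5 -> L2 hit  d=-]
13: W B2 -> L2 miss  d=D]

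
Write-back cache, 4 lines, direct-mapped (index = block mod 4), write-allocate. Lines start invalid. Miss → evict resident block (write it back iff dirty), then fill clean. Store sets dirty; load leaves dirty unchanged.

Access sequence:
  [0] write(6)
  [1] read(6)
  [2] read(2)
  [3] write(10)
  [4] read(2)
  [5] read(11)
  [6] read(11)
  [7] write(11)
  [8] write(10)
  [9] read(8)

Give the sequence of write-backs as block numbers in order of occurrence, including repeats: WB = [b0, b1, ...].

0: W B6 → L2 miss [D]
1: R B6 → L2 hit [D]
2: R B2 → L2 miss wb→B6 [-]
3: W B10 → L2 miss [D]
4: R B2 → L2 miss wb→B10 [-]
5: R B11 → L3 miss [-]
6: R B11 → L3 hit [-]
7: W B11 → L3 hit [D]
8: W B10 → L2 miss [D]
9: R B8 → L0 miss [-]

WB = [6, 10]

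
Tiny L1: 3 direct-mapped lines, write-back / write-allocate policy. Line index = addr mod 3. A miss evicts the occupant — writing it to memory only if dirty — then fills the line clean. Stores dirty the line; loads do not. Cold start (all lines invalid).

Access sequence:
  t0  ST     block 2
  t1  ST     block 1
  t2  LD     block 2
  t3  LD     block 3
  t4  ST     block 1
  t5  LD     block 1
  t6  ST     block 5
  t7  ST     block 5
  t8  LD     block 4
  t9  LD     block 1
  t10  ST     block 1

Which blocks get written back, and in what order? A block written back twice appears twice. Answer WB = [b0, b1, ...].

  0 | W B2 → L2 miss [D]
  1 | W B1 → L1 miss [D]
  2 | R B2 → L2 hit [D]
  3 | R B3 → L0 miss [-]
  4 | W B1 → L1 hit [D]
  5 | R B1 → L1 hit [D]
  6 | W B5 → L2 miss wb→B2 [D]
  7 | W B5 → L2 hit [D]
  8 | R B4 → L1 miss wb→B1 [-]
  9 | R B1 → L1 miss [-]
  10 | W B1 → L1 hit [D]

WB = [2, 1]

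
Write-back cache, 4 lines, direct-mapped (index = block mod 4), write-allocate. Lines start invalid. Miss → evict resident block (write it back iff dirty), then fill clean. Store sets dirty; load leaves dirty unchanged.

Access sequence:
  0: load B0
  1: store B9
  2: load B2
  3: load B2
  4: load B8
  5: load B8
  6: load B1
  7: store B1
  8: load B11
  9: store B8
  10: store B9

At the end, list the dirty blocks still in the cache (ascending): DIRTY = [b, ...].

0: R B0 -> L0 miss  d=-]
1: W B9 -> L1 miss  d=D]
2: R B2 -> L2 miss  d=-]
3: R B2 -> L2 hit  d=-]
4: R B8 -> L0 miss  d=-]
5: R B8 -> L0 hit  d=-]
6: R B1 -> L1 miss wb->B9  d=-]
7: W B1 -> L1 hit  d=D]
8: R B11 -> L3 miss  d=-]
9: W B8 -> L0 hit  d=D]
10: W B9 -> L1 miss wb->B1  d=D]

DIRTY = [8, 9]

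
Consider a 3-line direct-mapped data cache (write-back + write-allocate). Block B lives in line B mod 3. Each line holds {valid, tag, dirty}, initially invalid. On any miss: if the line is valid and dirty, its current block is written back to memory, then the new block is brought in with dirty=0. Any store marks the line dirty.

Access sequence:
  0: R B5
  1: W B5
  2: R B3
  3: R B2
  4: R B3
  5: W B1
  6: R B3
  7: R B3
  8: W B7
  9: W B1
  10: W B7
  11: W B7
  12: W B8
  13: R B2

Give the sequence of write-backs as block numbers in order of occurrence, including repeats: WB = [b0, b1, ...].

0: R B5 → L2 miss [-]
1: W B5 → L2 hit [D]
2: R B3 → L0 miss [-]
3: R B2 → L2 miss wb→B5 [-]
4: R B3 → L0 hit [-]
5: W B1 → L1 miss [D]
6: R B3 → L0 hit [-]
7: R B3 → L0 hit [-]
8: W B7 → L1 miss wb→B1 [D]
9: W B1 → L1 miss wb→B7 [D]
10: W B7 → L1 miss wb→B1 [D]
11: W B7 → L1 hit [D]
12: W B8 → L2 miss [D]
13: R B2 → L2 miss wb→B8 [-]

WB = [5, 1, 7, 1, 8]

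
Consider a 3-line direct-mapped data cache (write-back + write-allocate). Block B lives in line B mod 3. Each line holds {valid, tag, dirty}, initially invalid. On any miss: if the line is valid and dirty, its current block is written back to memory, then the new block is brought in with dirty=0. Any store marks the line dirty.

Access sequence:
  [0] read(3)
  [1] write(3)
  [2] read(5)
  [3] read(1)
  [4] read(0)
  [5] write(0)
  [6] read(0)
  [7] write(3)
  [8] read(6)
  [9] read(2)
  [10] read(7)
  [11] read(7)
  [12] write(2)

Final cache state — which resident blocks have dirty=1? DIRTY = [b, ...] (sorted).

DIRTY = [2]

  0 | R B3 → L0 miss [-]
  1 | W B3 → L0 hit [D]
  2 | R B5 → L2 miss [-]
  3 | R B1 → L1 miss [-]
  4 | R B0 → L0 miss wb→B3 [-]
  5 | W B0 → L0 hit [D]
  6 | R B0 → L0 hit [D]
  7 | W B3 → L0 miss wb→B0 [D]
  8 | R B6 → L0 miss wb→B3 [-]
  9 | R B2 → L2 miss [-]
  10 | R B7 → L1 miss [-]
  11 | R B7 → L1 hit [-]
  12 | W B2 → L2 hit [D]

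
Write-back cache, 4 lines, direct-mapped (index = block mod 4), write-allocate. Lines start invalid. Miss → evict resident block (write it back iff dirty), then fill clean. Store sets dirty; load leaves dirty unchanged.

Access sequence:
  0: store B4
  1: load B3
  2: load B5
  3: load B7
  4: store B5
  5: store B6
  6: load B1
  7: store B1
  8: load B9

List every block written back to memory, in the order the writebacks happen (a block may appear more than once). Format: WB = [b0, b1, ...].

WB = [5, 1]

0: W B4 -> L0 miss  d=D]
1: R B3 -> L3 miss  d=-]
2: R B5 -> L1 miss  d=-]
3: R B7 -> L3 miss  d=-]
4: W B5 -> L1 hit  d=D]
5: W B6 -> L2 miss  d=D]
6: R B1 -> L1 miss wb->B5  d=-]
7: W B1 -> L1 hit  d=D]
8: R B9 -> L1 miss wb->B1  d=-]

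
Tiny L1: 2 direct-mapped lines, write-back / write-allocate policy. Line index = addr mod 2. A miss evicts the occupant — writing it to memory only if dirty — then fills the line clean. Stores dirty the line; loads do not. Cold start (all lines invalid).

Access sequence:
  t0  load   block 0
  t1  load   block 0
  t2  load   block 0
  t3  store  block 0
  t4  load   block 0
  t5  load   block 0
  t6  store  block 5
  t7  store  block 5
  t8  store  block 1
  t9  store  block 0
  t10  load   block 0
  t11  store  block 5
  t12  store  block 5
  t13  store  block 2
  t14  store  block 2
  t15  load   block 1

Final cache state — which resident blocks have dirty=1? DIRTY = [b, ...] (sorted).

DIRTY = [2]

  0 | R B0 → L0 miss [-]
  1 | R B0 → L0 hit [-]
  2 | R B0 → L0 hit [-]
  3 | W B0 → L0 hit [D]
  4 | R B0 → L0 hit [D]
  5 | R B0 → L0 hit [D]
  6 | W B5 → L1 miss [D]
  7 | W B5 → L1 hit [D]
  8 | W B1 → L1 miss wb→B5 [D]
  9 | W B0 → L0 hit [D]
  10 | R B0 → L0 hit [D]
  11 | W B5 → L1 miss wb→B1 [D]
  12 | W B5 → L1 hit [D]
  13 | W B2 → L0 miss wb→B0 [D]
  14 | W B2 → L0 hit [D]
  15 | R B1 → L1 miss wb→B5 [-]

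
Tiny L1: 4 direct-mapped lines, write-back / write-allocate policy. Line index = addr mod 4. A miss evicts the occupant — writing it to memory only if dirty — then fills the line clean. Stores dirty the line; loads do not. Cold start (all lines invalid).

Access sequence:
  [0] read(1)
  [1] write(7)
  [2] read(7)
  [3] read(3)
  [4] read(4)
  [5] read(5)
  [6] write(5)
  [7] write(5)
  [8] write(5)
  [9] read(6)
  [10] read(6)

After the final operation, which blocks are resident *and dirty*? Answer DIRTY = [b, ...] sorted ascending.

DIRTY = [5]

0: R B1 -> L1 miss  d=-]
1: W B7 -> L3 miss  d=D]
2: R B7 -> L3 hit  d=D]
3: R B3 -> L3 miss wb->B7  d=-]
4: R B4 -> L0 miss  d=-]
5: R B5 -> L1 miss  d=-]
6: W B5 -> L1 hit  d=D]
7: W B5 -> L1 hit  d=D]
8: W B5 -> L1 hit  d=D]
9: R B6 -> L2 miss  d=-]
10: R B6 -> L2 hit  d=-]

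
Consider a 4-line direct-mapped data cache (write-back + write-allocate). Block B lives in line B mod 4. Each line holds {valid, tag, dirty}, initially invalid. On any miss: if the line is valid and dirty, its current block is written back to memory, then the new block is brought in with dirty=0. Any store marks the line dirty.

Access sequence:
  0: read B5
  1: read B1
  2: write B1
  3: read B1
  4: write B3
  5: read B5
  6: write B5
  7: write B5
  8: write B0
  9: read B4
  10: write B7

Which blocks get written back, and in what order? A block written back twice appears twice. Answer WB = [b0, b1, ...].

0: R B5 -> L1 miss  d=-]
1: R B1 -> L1 miss  d=-]
2: W B1 -> L1 hit  d=D]
3: R B1 -> L1 hit  d=D]
4: W B3 -> L3 miss  d=D]
5: R B5 -> L1 miss wb->B1  d=-]
6: W B5 -> L1 hit  d=D]
7: W B5 -> L1 hit  d=D]
8: W B0 -> L0 miss  d=D]
9: R B4 -> L0 miss wb->B0  d=-]
10: W B7 -> L3 miss wb->B3  d=D]

WB = [1, 0, 3]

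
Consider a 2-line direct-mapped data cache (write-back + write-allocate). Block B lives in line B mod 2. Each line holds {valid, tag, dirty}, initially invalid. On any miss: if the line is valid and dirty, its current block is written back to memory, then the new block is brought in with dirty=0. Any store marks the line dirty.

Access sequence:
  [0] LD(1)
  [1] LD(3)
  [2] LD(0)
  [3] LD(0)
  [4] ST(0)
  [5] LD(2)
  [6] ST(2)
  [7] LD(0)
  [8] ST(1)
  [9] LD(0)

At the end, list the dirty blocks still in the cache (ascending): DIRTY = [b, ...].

0: R B1 -> L1 miss  d=-]
1: R B3 -> L1 miss  d=-]
2: R B0 -> L0 miss  d=-]
3: R B0 -> L0 hit  d=-]
4: W B0 -> L0 hit  d=D]
5: R B2 -> L0 miss wb->B0  d=-]
6: W B2 -> L0 hit  d=D]
7: R B0 -> L0 miss wb->B2  d=-]
8: W B1 -> L1 miss  d=D]
9: R B0 -> L0 hit  d=-]

DIRTY = [1]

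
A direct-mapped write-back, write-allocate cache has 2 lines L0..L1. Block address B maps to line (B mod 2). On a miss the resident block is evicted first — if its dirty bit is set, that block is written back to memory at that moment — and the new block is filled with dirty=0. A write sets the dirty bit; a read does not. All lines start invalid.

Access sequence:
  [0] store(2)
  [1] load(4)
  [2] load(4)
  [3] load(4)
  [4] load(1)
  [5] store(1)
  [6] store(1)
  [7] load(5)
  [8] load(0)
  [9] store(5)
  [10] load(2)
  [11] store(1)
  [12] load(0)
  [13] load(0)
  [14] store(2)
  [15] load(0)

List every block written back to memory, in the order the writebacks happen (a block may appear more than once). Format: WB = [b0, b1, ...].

WB = [2, 1, 5, 2]

  0 | W B2 → L0 miss [D]
  1 | R B4 → L0 miss wb→B2 [-]
  2 | R B4 → L0 hit [-]
  3 | R B4 → L0 hit [-]
  4 | R B1 → L1 miss [-]
  5 | W B1 → L1 hit [D]
  6 | W B1 → L1 hit [D]
  7 | R B5 → L1 miss wb→B1 [-]
  8 | R B0 → L0 miss [-]
  9 | W B5 → L1 hit [D]
  10 | R B2 → L0 miss [-]
  11 | W B1 → L1 miss wb→B5 [D]
  12 | R B0 → L0 miss [-]
  13 | R B0 → L0 hit [-]
  14 | W B2 → L0 miss [D]
  15 | R B0 → L0 miss wb→B2 [-]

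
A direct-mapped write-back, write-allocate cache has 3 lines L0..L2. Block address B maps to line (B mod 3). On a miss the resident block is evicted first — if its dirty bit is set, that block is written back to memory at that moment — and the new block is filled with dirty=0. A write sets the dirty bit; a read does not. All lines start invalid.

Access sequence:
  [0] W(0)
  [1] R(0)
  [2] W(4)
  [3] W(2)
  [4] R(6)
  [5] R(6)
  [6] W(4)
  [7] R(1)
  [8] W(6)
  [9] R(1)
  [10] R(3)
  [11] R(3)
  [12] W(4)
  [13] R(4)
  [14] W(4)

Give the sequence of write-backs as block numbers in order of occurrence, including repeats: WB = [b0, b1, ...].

  0 | W B0 → L0 miss [D]
  1 | R B0 → L0 hit [D]
  2 | W B4 → L1 miss [D]
  3 | W B2 → L2 miss [D]
  4 | R B6 → L0 miss wb→B0 [-]
  5 | R B6 → L0 hit [-]
  6 | W B4 → L1 hit [D]
  7 | R B1 → L1 miss wb→B4 [-]
  8 | W B6 → L0 hit [D]
  9 | R B1 → L1 hit [-]
  10 | R B3 → L0 miss wb→B6 [-]
  11 | R B3 → L0 hit [-]
  12 | W B4 → L1 miss [D]
  13 | R B4 → L1 hit [D]
  14 | W B4 → L1 hit [D]

WB = [0, 4, 6]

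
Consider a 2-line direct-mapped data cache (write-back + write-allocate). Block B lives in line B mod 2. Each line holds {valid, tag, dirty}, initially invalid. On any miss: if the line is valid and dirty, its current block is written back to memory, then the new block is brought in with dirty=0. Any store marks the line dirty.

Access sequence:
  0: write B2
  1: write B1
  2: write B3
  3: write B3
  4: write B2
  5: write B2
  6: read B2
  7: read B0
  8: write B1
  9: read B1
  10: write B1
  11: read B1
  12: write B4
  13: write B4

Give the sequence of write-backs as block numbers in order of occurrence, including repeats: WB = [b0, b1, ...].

WB = [1, 2, 3]

0: W B2 -> L0 miss  d=D]
1: W B1 -> L1 miss  d=D]
2: W B3 -> L1 miss wb->B1  d=D]
3: W B3 -> L1 hit  d=D]
4: W B2 -> L0 hit  d=D]
5: W B2 -> L0 hit  d=D]
6: R B2 -> L0 hit  d=D]
7: R B0 -> L0 miss wb->B2  d=-]
8: W B1 -> L1 miss wb->B3  d=D]
9: R B1 -> L1 hit  d=D]
10: W B1 -> L1 hit  d=D]
11: R B1 -> L1 hit  d=D]
12: W B4 -> L0 miss  d=D]
13: W B4 -> L0 hit  d=D]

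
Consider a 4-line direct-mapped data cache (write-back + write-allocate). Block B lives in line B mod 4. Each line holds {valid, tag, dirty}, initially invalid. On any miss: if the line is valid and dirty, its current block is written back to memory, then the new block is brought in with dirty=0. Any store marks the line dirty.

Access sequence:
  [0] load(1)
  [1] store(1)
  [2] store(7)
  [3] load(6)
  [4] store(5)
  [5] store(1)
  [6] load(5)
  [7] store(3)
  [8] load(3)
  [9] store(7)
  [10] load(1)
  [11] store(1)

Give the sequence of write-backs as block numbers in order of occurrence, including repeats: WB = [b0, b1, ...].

0: R B1 → L1 miss [-]
1: W B1 → L1 hit [D]
2: W B7 → L3 miss [D]
3: R B6 → L2 miss [-]
4: W B5 → L1 miss wb→B1 [D]
5: W B1 → L1 miss wb→B5 [D]
6: R B5 → L1 miss wb→B1 [-]
7: W B3 → L3 miss wb→B7 [D]
8: R B3 → L3 hit [D]
9: W B7 → L3 miss wb→B3 [D]
10: R B1 → L1 miss [-]
11: W B1 → L1 hit [D]

WB = [1, 5, 1, 7, 3]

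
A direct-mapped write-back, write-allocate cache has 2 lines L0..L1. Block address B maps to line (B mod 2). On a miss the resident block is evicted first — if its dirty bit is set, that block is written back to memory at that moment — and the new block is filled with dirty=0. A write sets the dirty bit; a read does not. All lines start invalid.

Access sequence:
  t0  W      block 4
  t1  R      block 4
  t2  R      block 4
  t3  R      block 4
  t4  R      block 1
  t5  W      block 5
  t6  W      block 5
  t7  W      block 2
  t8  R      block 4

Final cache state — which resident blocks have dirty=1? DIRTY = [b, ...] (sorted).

  0 | W B4 → L0 miss [D]
  1 | R B4 → L0 hit [D]
  2 | R B4 → L0 hit [D]
  3 | R B4 → L0 hit [D]
  4 | R B1 → L1 miss [-]
  5 | W B5 → L1 miss [D]
  6 | W B5 → L1 hit [D]
  7 | W B2 → L0 miss wb→B4 [D]
  8 | R B4 → L0 miss wb→B2 [-]

DIRTY = [5]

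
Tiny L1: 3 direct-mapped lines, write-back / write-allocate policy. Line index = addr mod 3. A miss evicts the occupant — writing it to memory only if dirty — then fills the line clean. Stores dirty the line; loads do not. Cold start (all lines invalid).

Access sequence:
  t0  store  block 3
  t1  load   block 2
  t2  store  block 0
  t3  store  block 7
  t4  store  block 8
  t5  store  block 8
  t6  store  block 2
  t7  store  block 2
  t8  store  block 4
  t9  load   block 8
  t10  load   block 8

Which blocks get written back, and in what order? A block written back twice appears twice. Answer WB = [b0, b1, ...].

WB = [3, 8, 7, 2]

0: W B3 -> L0 miss  d=D]
1: R B2 -> L2 miss  d=-]
2: W B0 -> L0 miss wb->B3  d=D]
3: W B7 -> L1 miss  d=D]
4: W B8 -> L2 miss  d=D]
5: W B8 -> L2 hit  d=D]
6: W B2 -> L2 miss wb->B8  d=D]
7: W B2 -> L2 hit  d=D]
8: W B4 -> L1 miss wb->B7  d=D]
9: R B8 -> L2 miss wb->B2  d=-]
10: R B8 -> L2 hit  d=-]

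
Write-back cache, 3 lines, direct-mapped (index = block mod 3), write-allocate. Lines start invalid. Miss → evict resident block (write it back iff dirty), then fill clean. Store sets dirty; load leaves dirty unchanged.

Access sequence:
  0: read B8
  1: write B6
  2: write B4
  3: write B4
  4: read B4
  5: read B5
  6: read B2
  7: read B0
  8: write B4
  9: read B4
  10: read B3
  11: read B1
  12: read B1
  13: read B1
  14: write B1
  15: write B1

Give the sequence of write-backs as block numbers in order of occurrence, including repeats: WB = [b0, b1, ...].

WB = [6, 4]

0: R B8 → L2 miss [-]
1: W B6 → L0 miss [D]
2: W B4 → L1 miss [D]
3: W B4 → L1 hit [D]
4: R B4 → L1 hit [D]
5: R B5 → L2 miss [-]
6: R B2 → L2 miss [-]
7: R B0 → L0 miss wb→B6 [-]
8: W B4 → L1 hit [D]
9: R B4 → L1 hit [D]
10: R B3 → L0 miss [-]
11: R B1 → L1 miss wb→B4 [-]
12: R B1 → L1 hit [-]
13: R B1 → L1 hit [-]
14: W B1 → L1 hit [D]
15: W B1 → L1 hit [D]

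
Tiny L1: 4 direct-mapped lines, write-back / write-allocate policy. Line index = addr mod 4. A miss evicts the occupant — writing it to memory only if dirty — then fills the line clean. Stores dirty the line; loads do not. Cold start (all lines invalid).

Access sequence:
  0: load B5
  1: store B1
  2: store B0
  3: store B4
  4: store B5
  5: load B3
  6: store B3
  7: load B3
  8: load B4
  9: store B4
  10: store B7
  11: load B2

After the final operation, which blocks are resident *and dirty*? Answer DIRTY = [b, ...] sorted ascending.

DIRTY = [4, 5, 7]

0: R B5 -> L1 miss  d=-]
1: W B1 -> L1 miss  d=D]
2: W B0 -> L0 miss  d=D]
3: W B4 -> L0 miss wb->B0  d=D]
4: W B5 -> L1 miss wb->B1  d=D]
5: R B3 -> L3 miss  d=-]
6: W B3 -> L3 hit  d=D]
7: R B3 -> L3 hit  d=D]
8: R B4 -> L0 hit  d=D]
9: W B4 -> L0 hit  d=D]
10: W B7 -> L3 miss wb->B3  d=D]
11: R B2 -> L2 miss  d=-]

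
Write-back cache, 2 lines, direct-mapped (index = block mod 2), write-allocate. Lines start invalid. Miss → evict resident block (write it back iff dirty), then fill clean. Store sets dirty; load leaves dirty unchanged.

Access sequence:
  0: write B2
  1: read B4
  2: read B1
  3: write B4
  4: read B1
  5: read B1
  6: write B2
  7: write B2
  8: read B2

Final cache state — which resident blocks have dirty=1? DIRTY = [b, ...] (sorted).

DIRTY = [2]

  0 | W B2 → L0 miss [D]
  1 | R B4 → L0 miss wb→B2 [-]
  2 | R B1 → L1 miss [-]
  3 | W B4 → L0 hit [D]
  4 | R B1 → L1 hit [-]
  5 | R B1 → L1 hit [-]
  6 | W B2 → L0 miss wb→B4 [D]
  7 | W B2 → L0 hit [D]
  8 | R B2 → L0 hit [D]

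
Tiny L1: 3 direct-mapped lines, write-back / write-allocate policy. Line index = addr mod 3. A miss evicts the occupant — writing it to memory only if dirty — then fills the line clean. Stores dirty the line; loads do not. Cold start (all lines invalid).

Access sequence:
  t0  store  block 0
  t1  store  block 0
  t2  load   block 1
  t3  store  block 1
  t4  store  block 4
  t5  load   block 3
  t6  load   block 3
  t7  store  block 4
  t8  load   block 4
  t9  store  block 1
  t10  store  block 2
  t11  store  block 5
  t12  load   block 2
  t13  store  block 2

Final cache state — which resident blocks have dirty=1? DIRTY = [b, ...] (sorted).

  0 | W B0 → L0 miss [D]
  1 | W B0 → L0 hit [D]
  2 | R B1 → L1 miss [-]
  3 | W B1 → L1 hit [D]
  4 | W B4 → L1 miss wb→B1 [D]
  5 | R B3 → L0 miss wb→B0 [-]
  6 | R B3 → L0 hit [-]
  7 | W B4 → L1 hit [D]
  8 | R B4 → L1 hit [D]
  9 | W B1 → L1 miss wb→B4 [D]
  10 | W B2 → L2 miss [D]
  11 | W B5 → L2 miss wb→B2 [D]
  12 | R B2 → L2 miss wb→B5 [-]
  13 | W B2 → L2 hit [D]

DIRTY = [1, 2]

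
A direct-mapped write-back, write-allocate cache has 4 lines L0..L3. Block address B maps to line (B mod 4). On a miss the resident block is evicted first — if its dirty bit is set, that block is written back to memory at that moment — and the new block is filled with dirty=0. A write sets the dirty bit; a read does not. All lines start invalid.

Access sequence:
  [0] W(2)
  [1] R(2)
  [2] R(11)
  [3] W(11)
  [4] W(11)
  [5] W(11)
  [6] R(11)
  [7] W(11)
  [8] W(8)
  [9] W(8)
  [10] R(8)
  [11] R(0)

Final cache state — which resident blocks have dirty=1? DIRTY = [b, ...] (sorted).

  0 | W B2 → L2 miss [D]
  1 | R B2 → L2 hit [D]
  2 | R B11 → L3 miss [-]
  3 | W B11 → L3 hit [D]
  4 | W B11 → L3 hit [D]
  5 | W B11 → L3 hit [D]
  6 | R B11 → L3 hit [D]
  7 | W B11 → L3 hit [D]
  8 | W B8 → L0 miss [D]
  9 | W B8 → L0 hit [D]
  10 | R B8 → L0 hit [D]
  11 | R B0 → L0 miss wb→B8 [-]

DIRTY = [2, 11]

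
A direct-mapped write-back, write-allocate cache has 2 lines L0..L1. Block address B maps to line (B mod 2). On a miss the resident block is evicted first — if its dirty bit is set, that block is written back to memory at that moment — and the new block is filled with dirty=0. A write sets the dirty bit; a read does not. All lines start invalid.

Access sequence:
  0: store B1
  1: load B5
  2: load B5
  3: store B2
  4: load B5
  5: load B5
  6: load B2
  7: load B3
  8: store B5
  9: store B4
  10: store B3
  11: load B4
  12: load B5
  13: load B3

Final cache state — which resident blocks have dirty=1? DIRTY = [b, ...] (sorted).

DIRTY = [4]

  0 | W B1 → L1 miss [D]
  1 | R B5 → L1 miss wb→B1 [-]
  2 | R B5 → L1 hit [-]
  3 | W B2 → L0 miss [D]
  4 | R B5 → L1 hit [-]
  5 | R B5 → L1 hit [-]
  6 | R B2 → L0 hit [D]
  7 | R B3 → L1 miss [-]
  8 | W B5 → L1 miss [D]
  9 | W B4 → L0 miss wb→B2 [D]
  10 | W B3 → L1 miss wb→B5 [D]
  11 | R B4 → L0 hit [D]
  12 | R B5 → L1 miss wb→B3 [-]
  13 | R B3 → L1 miss [-]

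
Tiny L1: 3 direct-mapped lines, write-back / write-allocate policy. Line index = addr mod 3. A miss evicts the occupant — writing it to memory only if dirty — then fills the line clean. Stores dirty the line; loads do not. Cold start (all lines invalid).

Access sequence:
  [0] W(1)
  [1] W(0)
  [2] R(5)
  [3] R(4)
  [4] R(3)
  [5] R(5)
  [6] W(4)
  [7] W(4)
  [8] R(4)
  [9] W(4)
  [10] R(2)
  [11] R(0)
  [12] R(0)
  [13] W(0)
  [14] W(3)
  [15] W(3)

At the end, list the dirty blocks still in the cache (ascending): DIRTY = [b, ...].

DIRTY = [3, 4]

0: W B1 -> L1 miss  d=D]
1: W B0 -> L0 miss  d=D]
2: R B5 -> L2 miss  d=-]
3: R B4 -> L1 miss wb->B1  d=-]
4: R B3 -> L0 miss wb->B0  d=-]
5: R B5 -> L2 hit  d=-]
6: W B4 -> L1 hit  d=D]
7: W B4 -> L1 hit  d=D]
8: R B4 -> L1 hit  d=D]
9: W B4 -> L1 hit  d=D]
10: R B2 -> L2 miss  d=-]
11: R B0 -> L0 miss  d=-]
12: R B0 -> L0 hit  d=-]
13: W B0 -> L0 hit  d=D]
14: W B3 -> L0 miss wb->B0  d=D]
15: W B3 -> L0 hit  d=D]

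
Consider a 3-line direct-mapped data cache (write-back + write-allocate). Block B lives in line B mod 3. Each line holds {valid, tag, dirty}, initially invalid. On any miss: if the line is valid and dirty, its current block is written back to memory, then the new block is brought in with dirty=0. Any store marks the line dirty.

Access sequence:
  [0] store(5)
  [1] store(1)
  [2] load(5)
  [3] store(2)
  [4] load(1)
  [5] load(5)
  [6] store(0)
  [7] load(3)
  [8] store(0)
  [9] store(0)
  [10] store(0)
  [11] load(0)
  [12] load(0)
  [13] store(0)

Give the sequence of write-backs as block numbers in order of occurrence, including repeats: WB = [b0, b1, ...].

  0 | W B5 → L2 miss [D]
  1 | W B1 → L1 miss [D]
  2 | R B5 → L2 hit [D]
  3 | W B2 → L2 miss wb→B5 [D]
  4 | R B1 → L1 hit [D]
  5 | R B5 → L2 miss wb→B2 [-]
  6 | W B0 → L0 miss [D]
  7 | R B3 → L0 miss wb→B0 [-]
  8 | W B0 → L0 miss [D]
  9 | W B0 → L0 hit [D]
  10 | W B0 → L0 hit [D]
  11 | R B0 → L0 hit [D]
  12 | R B0 → L0 hit [D]
  13 | W B0 → L0 hit [D]

WB = [5, 2, 0]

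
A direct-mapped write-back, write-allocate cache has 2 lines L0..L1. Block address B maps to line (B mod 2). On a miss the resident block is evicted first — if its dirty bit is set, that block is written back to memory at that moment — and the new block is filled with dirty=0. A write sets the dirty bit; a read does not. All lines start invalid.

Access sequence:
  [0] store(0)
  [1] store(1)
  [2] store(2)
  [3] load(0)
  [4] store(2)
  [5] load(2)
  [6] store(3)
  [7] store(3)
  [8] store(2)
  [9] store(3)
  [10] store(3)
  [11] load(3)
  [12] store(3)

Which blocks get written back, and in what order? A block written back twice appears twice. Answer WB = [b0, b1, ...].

  0 | W B0 → L0 miss [D]
  1 | W B1 → L1 miss [D]
  2 | W B2 → L0 miss wb→B0 [D]
  3 | R B0 → L0 miss wb→B2 [-]
  4 | W B2 → L0 miss [D]
  5 | R B2 → L0 hit [D]
  6 | W B3 → L1 miss wb→B1 [D]
  7 | W B3 → L1 hit [D]
  8 | W B2 → L0 hit [D]
  9 | W B3 → L1 hit [D]
  10 | W B3 → L1 hit [D]
  11 | R B3 → L1 hit [D]
  12 | W B3 → L1 hit [D]

WB = [0, 2, 1]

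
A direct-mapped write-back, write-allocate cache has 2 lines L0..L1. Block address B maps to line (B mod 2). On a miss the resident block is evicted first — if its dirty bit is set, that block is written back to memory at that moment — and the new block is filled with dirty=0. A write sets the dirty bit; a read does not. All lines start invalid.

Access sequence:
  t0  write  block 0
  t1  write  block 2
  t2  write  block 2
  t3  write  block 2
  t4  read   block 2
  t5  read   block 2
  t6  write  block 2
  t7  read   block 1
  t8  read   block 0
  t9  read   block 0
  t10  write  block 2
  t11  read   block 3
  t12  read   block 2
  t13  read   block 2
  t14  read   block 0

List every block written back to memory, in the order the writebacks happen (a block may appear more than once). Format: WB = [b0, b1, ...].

  0 | W B0 → L0 miss [D]
  1 | W B2 → L0 miss wb→B0 [D]
  2 | W B2 → L0 hit [D]
  3 | W B2 → L0 hit [D]
  4 | R B2 → L0 hit [D]
  5 | R B2 → L0 hit [D]
  6 | W B2 → L0 hit [D]
  7 | R B1 → L1 miss [-]
  8 | R B0 → L0 miss wb→B2 [-]
  9 | R B0 → L0 hit [-]
  10 | W B2 → L0 miss [D]
  11 | R B3 → L1 miss [-]
  12 | R B2 → L0 hit [D]
  13 | R B2 → L0 hit [D]
  14 | R B0 → L0 miss wb→B2 [-]

WB = [0, 2, 2]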